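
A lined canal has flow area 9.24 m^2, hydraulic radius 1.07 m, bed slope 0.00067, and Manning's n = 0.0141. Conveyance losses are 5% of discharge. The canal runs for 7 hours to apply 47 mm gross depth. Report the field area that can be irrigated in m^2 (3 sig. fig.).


Approach: apply Manning's equation with a conveyance and depth budget, Q = (1/n)*A*R^(2/3)*S^(1/2); Q_field = Q*(1-loss); Area = Q_field*t/(d/1000).
Step 1 — canal discharge (Manning's equation):
  Q = (1/0.0141) * 9.24 * 1.07^(2/3) * 0.00067^(1/2) = 17.745 m^3/s
Step 2 — delivered flow: Q_field = 17.745*(1 - 5/100) = 16.858 m^3/s
Step 3 — volume delivered: V = 16.858 * 7*3600 = 424820 m^3
Step 4 — area served: A = V / (depth/1000) = 424820 / 0.047 = 9040000 m^2
Therefore the field area that can be irrigated = 9040000 m^2.


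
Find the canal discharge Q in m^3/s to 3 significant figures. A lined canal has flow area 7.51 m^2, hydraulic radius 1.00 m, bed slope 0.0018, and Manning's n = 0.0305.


Approach: apply Manning's equation, Q = (1/n)*A*R^(2/3)*S^(1/2).
Q = (1/0.0305) * 7.51 * 1.00^(2/3) * 0.0018^(1/2) = 10.4 m^3/s
Therefore the canal discharge Q = 10.4 m^3/s.


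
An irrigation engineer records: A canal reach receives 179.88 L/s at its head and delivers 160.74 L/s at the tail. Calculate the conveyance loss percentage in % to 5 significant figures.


Approach: apply the conveyance loss ratio, loss% = ((Q_head - Q_tail)/Q_head)*100.
loss = ((179.88 - 160.74)/179.88)*100 = 10.640 %
Therefore the conveyance loss percentage = 10.640 %.


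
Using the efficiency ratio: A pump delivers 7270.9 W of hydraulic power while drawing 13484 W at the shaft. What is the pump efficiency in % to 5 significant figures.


Approach: apply the efficiency ratio, eta = (P_out/P_in)*100.
eta = (7270.9 / 13484) * 100 = 53.922 %
Therefore the pump efficiency = 53.922 %.


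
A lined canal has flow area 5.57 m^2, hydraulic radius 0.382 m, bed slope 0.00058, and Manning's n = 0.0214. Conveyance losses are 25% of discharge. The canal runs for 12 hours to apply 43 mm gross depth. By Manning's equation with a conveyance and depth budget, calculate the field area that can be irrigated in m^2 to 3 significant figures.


Approach: apply Manning's equation with a conveyance and depth budget, Q = (1/n)*A*R^(2/3)*S^(1/2); Q_field = Q*(1-loss); Area = Q_field*t/(d/1000).
Step 1 — canal discharge (Manning's equation):
  Q = (1/0.0214) * 5.57 * 0.382^(2/3) * 0.00058^(1/2) = 3.3001 m^3/s
Step 2 — delivered flow: Q_field = 3.3001*(1 - 25/100) = 2.4751 m^3/s
Step 3 — volume delivered: V = 2.4751 * 12*3600 = 106920 m^3
Step 4 — area served: A = V / (depth/1000) = 106920 / 0.043 = 2490000 m^2
Therefore the field area that can be irrigated = 2490000 m^2.


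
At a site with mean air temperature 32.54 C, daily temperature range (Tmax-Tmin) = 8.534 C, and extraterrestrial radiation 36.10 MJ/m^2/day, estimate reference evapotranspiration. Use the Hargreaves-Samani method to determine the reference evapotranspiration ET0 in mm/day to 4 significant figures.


Approach: apply the Hargreaves-Samani method, ET0 = 0.0023*(Tmean+17.8)*sqrt(Tmax-Tmin)*0.408*Ra.
ET0 = 0.0023*(32.54+17.8)*sqrt(8.534)*0.408*36.10 = 4.982 mm/day
Therefore the reference evapotranspiration ET0 = 4.982 mm/day.


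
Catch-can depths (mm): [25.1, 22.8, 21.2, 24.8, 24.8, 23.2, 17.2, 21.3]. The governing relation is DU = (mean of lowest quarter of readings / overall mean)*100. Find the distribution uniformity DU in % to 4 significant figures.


sorted lowest 2 of 8: [17.2, 21.2] -> mean = 19.2000 mm
overall mean = 22.5500 mm
DU = (19.2000/22.5500)*100 = 85.14 %
Therefore the distribution uniformity DU = 85.14 %.


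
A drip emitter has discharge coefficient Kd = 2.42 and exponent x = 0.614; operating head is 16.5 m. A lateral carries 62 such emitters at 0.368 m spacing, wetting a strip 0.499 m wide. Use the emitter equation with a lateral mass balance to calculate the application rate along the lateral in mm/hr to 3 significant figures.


Approach: apply the emitter equation with a lateral mass balance, q = Kd*h^x; Q = n*q; rate = Q/(n*spacing*width).
Step 1 — single emitter flow (q = Kd*h^x):
  q = 2.42 * 16.5^0.614 = 13.532 L/hr
Step 2 — total lateral flow: Q = 62 * 13.532 = 838.96 L/hr
Step 3 — wetted area: A = 62 * 0.368 * 0.499 = 11.385 m^2
Step 4 — application rate: Q/A = 838.96/11.385 = 73.7 mm/hr
Therefore the application rate along the lateral = 73.7 mm/hr.


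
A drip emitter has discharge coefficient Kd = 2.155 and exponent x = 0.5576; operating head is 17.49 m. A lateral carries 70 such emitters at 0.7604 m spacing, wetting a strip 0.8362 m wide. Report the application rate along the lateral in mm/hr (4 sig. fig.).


Approach: apply the emitter equation with a lateral mass balance, q = Kd*h^x; Q = n*q; rate = Q/(n*spacing*width).
Step 1 — single emitter flow (q = Kd*h^x):
  q = 2.155 * 17.49^0.5576 = 10.6274 L/hr
Step 2 — total lateral flow: Q = 70 * 10.6274 = 743.918 L/hr
Step 3 — wetted area: A = 70 * 0.7604 * 0.8362 = 44.5093 m^2
Step 4 — application rate: Q/A = 743.918/44.5093 = 16.71 mm/hr
Therefore the application rate along the lateral = 16.71 mm/hr.


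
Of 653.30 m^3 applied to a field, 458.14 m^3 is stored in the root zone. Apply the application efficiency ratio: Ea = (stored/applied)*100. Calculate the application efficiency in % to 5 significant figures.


Ea = (458.14/653.30)*100 = 70.127 %
Therefore the application efficiency = 70.127 %.


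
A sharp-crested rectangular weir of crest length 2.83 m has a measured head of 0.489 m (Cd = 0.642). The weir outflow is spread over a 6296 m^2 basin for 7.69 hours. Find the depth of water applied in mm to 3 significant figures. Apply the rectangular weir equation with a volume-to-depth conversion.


Approach: apply the rectangular weir equation with a volume-to-depth conversion, Q = (2/3)*Cd*L*sqrt(2g)*H^1.5; d = Q*t/A * 1000.
Step 1 — weir discharge:
  Q = (2/3)*0.642*2.83*sqrt(2*9.81)*0.489^1.5 = 1.8346 m^3/s
Step 2 — volume: V = 1.8346 * 7.69*3600 = 50789 m^3
Step 3 — depth: d = V/A * 1000 = 50789/6296 * 1000 = 8070 mm
Therefore the depth of water applied = 8070 mm.


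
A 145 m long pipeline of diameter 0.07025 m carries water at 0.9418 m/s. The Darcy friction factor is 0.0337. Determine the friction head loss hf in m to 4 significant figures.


Approach: apply the Darcy-Weisbach equation, hf = f*(L/D)*(v^2/(2g)).
hf = 0.0337 * (145/0.07025) * (0.9418^2 / (2*9.81))
hf = 3.145 m
Therefore the friction head loss hf = 3.145 m.


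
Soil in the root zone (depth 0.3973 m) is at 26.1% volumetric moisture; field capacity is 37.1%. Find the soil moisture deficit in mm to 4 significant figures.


Approach: apply the soil moisture deficit relation, SMD = (FC - theta)/100 * depth * 1000.
SMD = (37.1 - 26.1)/100 * 0.3973 * 1000 = 43.70 mm
Therefore the soil moisture deficit = 43.70 mm.


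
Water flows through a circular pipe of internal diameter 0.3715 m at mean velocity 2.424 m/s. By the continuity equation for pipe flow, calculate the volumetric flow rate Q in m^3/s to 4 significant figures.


Approach: apply the continuity equation for pipe flow, Q = A * v with A = pi*(D/2)^2.
A = pi*(0.3715/2)^2 = 0.108395 m^2
Q = 0.108395 * 2.424 = 0.2627 m^3/s
Therefore the volumetric flow rate Q = 0.2627 m^3/s.


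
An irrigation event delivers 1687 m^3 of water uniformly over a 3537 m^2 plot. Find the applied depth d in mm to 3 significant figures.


Approach: apply depth from volume over area, d = (V/A)*1000.
d = (1687 / 3537) * 1000 = 477 mm
Therefore the applied depth d = 477 mm.


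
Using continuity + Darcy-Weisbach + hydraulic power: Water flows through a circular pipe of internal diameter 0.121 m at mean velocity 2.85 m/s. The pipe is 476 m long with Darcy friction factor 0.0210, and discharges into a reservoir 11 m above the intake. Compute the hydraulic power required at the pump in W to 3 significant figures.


Approach: apply continuity + Darcy-Weisbach + hydraulic power, Q = A*v; hf = f*(L/D)*(v^2/(2g)); H = static + hf; P = rho*g*Q*H.
Step 1 — flow rate (continuity, Q = A*v):
  A = pi*(0.121/2)^2 = 0.011499 m^2
  Q = 0.011499 * 2.85 = 0.032772 m^3/s
Step 2 — friction head loss (Darcy-Weisbach):
  hf = 0.0210 * (476/0.121) * (2.85^2 / (2*9.81))
  hf = 34.200 m
Step 3 — total head: H = 11 + 34.200 = 45.200 m
Step 4 — hydraulic power (P = rho*g*Q*H):
  P = 1000 * 9.81 * 0.032772 * 45.200 = 14500 W
Therefore the hydraulic power required at the pump = 14500 W.


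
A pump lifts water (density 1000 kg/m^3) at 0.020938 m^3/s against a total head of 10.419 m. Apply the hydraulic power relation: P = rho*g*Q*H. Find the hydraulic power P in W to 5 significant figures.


P = 1000 * 9.81 * 0.020938 * 10.419 = 2140.1 W
Therefore the hydraulic power P = 2140.1 W.


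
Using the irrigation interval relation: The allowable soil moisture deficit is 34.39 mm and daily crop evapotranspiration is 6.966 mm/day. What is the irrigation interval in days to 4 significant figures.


Approach: apply the irrigation interval relation, interval = SMD / ETc.
interval = 34.39 / 6.966 = 4.937 days
Therefore the irrigation interval = 4.937 days.


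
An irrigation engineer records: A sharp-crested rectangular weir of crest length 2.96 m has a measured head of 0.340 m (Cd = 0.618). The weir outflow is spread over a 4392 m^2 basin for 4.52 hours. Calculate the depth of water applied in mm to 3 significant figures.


Approach: apply the rectangular weir equation with a volume-to-depth conversion, Q = (2/3)*Cd*L*sqrt(2g)*H^1.5; d = Q*t/A * 1000.
Step 1 — weir discharge:
  Q = (2/3)*0.618*2.96*sqrt(2*9.81)*0.340^1.5 = 1.0709 m^3/s
Step 2 — volume: V = 1.0709 * 4.52*3600 = 17426 m^3
Step 3 — depth: d = V/A * 1000 = 17426/4392 * 1000 = 3970 mm
Therefore the depth of water applied = 3970 mm.


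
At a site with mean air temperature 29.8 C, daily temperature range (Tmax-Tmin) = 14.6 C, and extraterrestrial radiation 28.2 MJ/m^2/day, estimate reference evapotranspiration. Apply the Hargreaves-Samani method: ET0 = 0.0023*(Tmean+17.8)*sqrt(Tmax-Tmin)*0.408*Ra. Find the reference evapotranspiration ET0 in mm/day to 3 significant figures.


ET0 = 0.0023*(29.8+17.8)*sqrt(14.6)*0.408*28.2 = 4.81 mm/day
Therefore the reference evapotranspiration ET0 = 4.81 mm/day.


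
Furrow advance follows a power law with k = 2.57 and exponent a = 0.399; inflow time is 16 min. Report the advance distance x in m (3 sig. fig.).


Approach: apply the power-law advance function, x = k*t^a.
x = 2.57 * 16^0.399 = 7.77 m
Therefore the advance distance x = 7.77 m.


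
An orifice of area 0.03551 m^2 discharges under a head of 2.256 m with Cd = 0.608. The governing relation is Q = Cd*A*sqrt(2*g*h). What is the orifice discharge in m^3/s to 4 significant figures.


Q = 0.608 * 0.03551 * sqrt(2*9.81*2.256) = 0.1436 m^3/s
Therefore the orifice discharge = 0.1436 m^3/s.


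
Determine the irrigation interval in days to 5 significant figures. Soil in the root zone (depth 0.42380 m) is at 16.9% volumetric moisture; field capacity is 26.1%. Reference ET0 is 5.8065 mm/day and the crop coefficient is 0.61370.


Approach: apply soil-water budget scheduling, SMD = (FC-theta)/100*depth*1000; ETc = ET0*Kc; interval = SMD/ETc.
Step 1 — soil moisture deficit:
  SMD = (26.1 - 16.9)/100 * 0.42380 * 1000 = 38.98960 mm
Step 2 — daily crop ET (ETc = ET0*Kc):
  ETc = 5.8065 * 0.61370 = 3.563449 mm/day
Step 3 — irrigation interval (SMD/ETc):
  interval = 38.98960 / 3.563449 = 10.942 days
Therefore the irrigation interval = 10.942 days.


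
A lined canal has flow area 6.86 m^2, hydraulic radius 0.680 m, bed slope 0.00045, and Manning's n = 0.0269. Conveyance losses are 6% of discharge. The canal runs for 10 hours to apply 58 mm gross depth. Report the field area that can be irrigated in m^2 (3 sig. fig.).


Approach: apply Manning's equation with a conveyance and depth budget, Q = (1/n)*A*R^(2/3)*S^(1/2); Q_field = Q*(1-loss); Area = Q_field*t/(d/1000).
Step 1 — canal discharge (Manning's equation):
  Q = (1/0.0269) * 6.86 * 0.680^(2/3) * 0.00045^(1/2) = 4.1833 m^3/s
Step 2 — delivered flow: Q_field = 4.1833*(1 - 6/100) = 3.9323 m^3/s
Step 3 — volume delivered: V = 3.9323 * 10*3600 = 141560 m^3
Step 4 — area served: A = V / (depth/1000) = 141560 / 0.058 = 2440000 m^2
Therefore the field area that can be irrigated = 2440000 m^2.


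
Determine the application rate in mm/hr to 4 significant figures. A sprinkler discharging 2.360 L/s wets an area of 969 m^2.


Approach: apply the application rate relation, rate = (Q/A)*3600.
rate = (2.360 / 969) * 3600 = 8.768 mm/hr
Therefore the application rate = 8.768 mm/hr.


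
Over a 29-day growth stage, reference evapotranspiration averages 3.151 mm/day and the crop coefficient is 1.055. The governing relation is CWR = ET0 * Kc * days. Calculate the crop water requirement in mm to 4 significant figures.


CWR = 3.151 * 1.055 * 29 = 96.40 mm
Therefore the crop water requirement = 96.40 mm.


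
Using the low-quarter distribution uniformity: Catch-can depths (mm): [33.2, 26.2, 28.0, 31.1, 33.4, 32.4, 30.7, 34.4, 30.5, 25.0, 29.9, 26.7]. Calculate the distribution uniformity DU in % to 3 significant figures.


Approach: apply the low-quarter distribution uniformity, DU = (mean of lowest quarter of readings / overall mean)*100.
sorted lowest 3 of 12: [25.0, 26.2, 26.7] -> mean = 25.967 mm
overall mean = 30.125 mm
DU = (25.967/30.125)*100 = 86.2 %
Therefore the distribution uniformity DU = 86.2 %.


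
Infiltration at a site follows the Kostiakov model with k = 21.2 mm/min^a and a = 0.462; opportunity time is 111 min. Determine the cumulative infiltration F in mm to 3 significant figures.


Approach: apply the Kostiakov infiltration equation, F = k*t^a.
F = 21.2 * 111^0.462 = 187 mm
Therefore the cumulative infiltration F = 187 mm.


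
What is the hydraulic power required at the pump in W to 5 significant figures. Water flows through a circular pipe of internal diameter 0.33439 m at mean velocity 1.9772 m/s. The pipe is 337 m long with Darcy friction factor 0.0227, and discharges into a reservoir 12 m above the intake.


Approach: apply continuity + Darcy-Weisbach + hydraulic power, Q = A*v; hf = f*(L/D)*(v^2/(2g)); H = static + hf; P = rho*g*Q*H.
Step 1 — flow rate (continuity, Q = A*v):
  A = pi*(0.33439/2)^2 = 0.08782061 m^2
  Q = 0.08782061 * 1.9772 = 0.1736389 m^3/s
Step 2 — friction head loss (Darcy-Weisbach):
  hf = 0.0227 * (337/0.33439) * (1.9772^2 / (2*9.81))
  hf = 4.558319 m
Step 3 — total head: H = 12 + 4.558319 = 16.55832 m
Step 4 — hydraulic power (P = rho*g*Q*H):
  P = 1000 * 9.81 * 0.1736389 * 16.55832 = 28205 W
Therefore the hydraulic power required at the pump = 28205 W.


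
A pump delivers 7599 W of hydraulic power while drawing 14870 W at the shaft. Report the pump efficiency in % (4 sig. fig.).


Approach: apply the efficiency ratio, eta = (P_out/P_in)*100.
eta = (7599 / 14870) * 100 = 51.10 %
Therefore the pump efficiency = 51.10 %.


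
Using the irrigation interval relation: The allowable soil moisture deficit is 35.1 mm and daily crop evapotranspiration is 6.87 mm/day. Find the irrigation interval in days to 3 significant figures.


Approach: apply the irrigation interval relation, interval = SMD / ETc.
interval = 35.1 / 6.87 = 5.11 days
Therefore the irrigation interval = 5.11 days.


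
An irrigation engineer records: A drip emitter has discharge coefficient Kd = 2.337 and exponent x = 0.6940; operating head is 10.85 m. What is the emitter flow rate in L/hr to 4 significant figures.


Approach: apply the emitter characteristic equation, q = Kd * h^x.
q = 2.337 * 10.85^0.6940 = 12.22 L/hr
Therefore the emitter flow rate = 12.22 L/hr.


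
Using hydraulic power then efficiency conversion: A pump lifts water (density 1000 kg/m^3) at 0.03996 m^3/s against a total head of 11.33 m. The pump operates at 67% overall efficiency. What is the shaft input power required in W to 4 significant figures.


Approach: apply hydraulic power then efficiency conversion, P = rho*g*Q*H; P_in = P/eta.
Step 1 — hydraulic power (P = rho*g*Q*H):
  P = 1000 * 9.81 * 0.03996 * 11.33 = 4441.45 W
Step 2 — input power: P_in = P/eta = 4441.45 / 0.67 = 6629 W
Therefore the shaft input power required = 6629 W.


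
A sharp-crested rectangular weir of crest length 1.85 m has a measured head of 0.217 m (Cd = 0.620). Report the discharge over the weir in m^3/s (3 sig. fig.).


Approach: apply the rectangular weir equation, Q = (2/3)*Cd*L*sqrt(2g)*H^1.5.
Q = (2/3)*0.620*1.85*sqrt(2*9.81)*0.217^1.5 = 0.342 m^3/s
Therefore the discharge over the weir = 0.342 m^3/s.


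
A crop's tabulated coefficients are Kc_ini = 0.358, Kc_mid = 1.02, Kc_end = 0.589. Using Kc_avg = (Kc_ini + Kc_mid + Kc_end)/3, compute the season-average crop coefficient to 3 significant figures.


Kc_avg = (0.358 + 1.02 + 0.589)/3 = 0.656
Therefore the season-average crop coefficient = 0.656.


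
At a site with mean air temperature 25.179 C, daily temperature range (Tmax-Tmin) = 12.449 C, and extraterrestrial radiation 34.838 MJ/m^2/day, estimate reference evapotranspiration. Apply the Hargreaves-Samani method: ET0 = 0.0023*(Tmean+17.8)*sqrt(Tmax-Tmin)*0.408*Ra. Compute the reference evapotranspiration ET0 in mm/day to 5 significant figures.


ET0 = 0.0023*(25.179+17.8)*sqrt(12.449)*0.408*34.838 = 4.9575 mm/day
Therefore the reference evapotranspiration ET0 = 4.9575 mm/day.


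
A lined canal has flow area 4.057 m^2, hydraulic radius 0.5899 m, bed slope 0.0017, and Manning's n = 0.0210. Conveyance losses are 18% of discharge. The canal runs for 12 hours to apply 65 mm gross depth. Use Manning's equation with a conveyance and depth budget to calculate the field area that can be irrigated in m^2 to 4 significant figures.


Approach: apply Manning's equation with a conveyance and depth budget, Q = (1/n)*A*R^(2/3)*S^(1/2); Q_field = Q*(1-loss); Area = Q_field*t/(d/1000).
Step 1 — canal discharge (Manning's equation):
  Q = (1/0.0210) * 4.057 * 0.5899^(2/3) * 0.0017^(1/2) = 5.60268 m^3/s
Step 2 — delivered flow: Q_field = 5.60268*(1 - 18/100) = 4.59420 m^3/s
Step 3 — volume delivered: V = 4.59420 * 12*3600 = 198469 m^3
Step 4 — area served: A = V / (depth/1000) = 198469 / 0.065 = 3053000 m^2
Therefore the field area that can be irrigated = 3053000 m^2.


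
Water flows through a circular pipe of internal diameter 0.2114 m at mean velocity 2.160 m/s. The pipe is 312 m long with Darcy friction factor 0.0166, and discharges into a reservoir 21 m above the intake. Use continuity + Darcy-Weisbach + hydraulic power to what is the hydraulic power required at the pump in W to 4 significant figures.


Approach: apply continuity + Darcy-Weisbach + hydraulic power, Q = A*v; hf = f*(L/D)*(v^2/(2g)); H = static + hf; P = rho*g*Q*H.
Step 1 — flow rate (continuity, Q = A*v):
  A = pi*(0.2114/2)^2 = 0.0350994 m^2
  Q = 0.0350994 * 2.160 = 0.0758147 m^3/s
Step 2 — friction head loss (Darcy-Weisbach):
  hf = 0.0166 * (312/0.2114) * (2.160^2 / (2*9.81))
  hf = 5.82594 m
Step 3 — total head: H = 21 + 5.82594 = 26.8259 m
Step 4 — hydraulic power (P = rho*g*Q*H):
  P = 1000 * 9.81 * 0.0758147 * 26.8259 = 19950 W
Therefore the hydraulic power required at the pump = 19950 W.


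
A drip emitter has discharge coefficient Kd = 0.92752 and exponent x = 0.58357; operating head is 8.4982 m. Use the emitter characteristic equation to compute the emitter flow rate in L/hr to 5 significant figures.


Approach: apply the emitter characteristic equation, q = Kd * h^x.
q = 0.92752 * 8.4982^0.58357 = 3.2333 L/hr
Therefore the emitter flow rate = 3.2333 L/hr.


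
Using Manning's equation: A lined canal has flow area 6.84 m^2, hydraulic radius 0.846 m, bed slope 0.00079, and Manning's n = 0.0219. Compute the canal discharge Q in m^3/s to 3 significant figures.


Approach: apply Manning's equation, Q = (1/n)*A*R^(2/3)*S^(1/2).
Q = (1/0.0219) * 6.84 * 0.846^(2/3) * 0.00079^(1/2) = 7.85 m^3/s
Therefore the canal discharge Q = 7.85 m^3/s.


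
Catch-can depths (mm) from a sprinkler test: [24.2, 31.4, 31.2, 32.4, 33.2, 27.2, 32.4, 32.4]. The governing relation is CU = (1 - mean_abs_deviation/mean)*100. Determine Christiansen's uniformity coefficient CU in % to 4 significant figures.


mean = 30.5500 mm
mean |d_i - mean| = 2.42500 mm
CU = (1 - 2.42500/30.5500)*100 = 92.06 %
Therefore Christiansen's uniformity coefficient CU = 92.06 %.


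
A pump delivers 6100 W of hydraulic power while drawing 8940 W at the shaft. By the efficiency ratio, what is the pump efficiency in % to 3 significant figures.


Approach: apply the efficiency ratio, eta = (P_out/P_in)*100.
eta = (6100 / 8940) * 100 = 68.2 %
Therefore the pump efficiency = 68.2 %.


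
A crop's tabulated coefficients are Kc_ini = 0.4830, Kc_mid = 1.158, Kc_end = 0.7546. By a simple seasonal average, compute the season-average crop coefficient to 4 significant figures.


Approach: apply a simple seasonal average, Kc_avg = (Kc_ini + Kc_mid + Kc_end)/3.
Kc_avg = (0.4830 + 1.158 + 0.7546)/3 = 0.7985
Therefore the season-average crop coefficient = 0.7985.


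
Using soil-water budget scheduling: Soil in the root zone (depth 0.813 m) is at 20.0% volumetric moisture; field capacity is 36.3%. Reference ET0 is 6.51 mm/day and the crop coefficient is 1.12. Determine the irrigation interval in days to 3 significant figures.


Approach: apply soil-water budget scheduling, SMD = (FC-theta)/100*depth*1000; ETc = ET0*Kc; interval = SMD/ETc.
Step 1 — soil moisture deficit:
  SMD = (36.3 - 20.0)/100 * 0.813 * 1000 = 132.52 mm
Step 2 — daily crop ET (ETc = ET0*Kc):
  ETc = 6.51 * 1.12 = 7.2912 mm/day
Step 3 — irrigation interval (SMD/ETc):
  interval = 132.52 / 7.2912 = 18.2 days
Therefore the irrigation interval = 18.2 days.


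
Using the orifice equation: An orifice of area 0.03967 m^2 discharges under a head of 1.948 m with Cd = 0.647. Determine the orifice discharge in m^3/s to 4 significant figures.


Approach: apply the orifice equation, Q = Cd*A*sqrt(2*g*h).
Q = 0.647 * 0.03967 * sqrt(2*9.81*1.948) = 0.1587 m^3/s
Therefore the orifice discharge = 0.1587 m^3/s.


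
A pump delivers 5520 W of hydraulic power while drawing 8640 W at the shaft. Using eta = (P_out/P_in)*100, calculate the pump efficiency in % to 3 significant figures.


eta = (5520 / 8640) * 100 = 63.9 %
Therefore the pump efficiency = 63.9 %.


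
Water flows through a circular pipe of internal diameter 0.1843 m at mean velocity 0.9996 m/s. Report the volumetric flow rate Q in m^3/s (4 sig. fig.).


Approach: apply the continuity equation for pipe flow, Q = A * v with A = pi*(D/2)^2.
A = pi*(0.1843/2)^2 = 0.0266772 m^2
Q = 0.0266772 * 0.9996 = 0.02667 m^3/s
Therefore the volumetric flow rate Q = 0.02667 m^3/s.


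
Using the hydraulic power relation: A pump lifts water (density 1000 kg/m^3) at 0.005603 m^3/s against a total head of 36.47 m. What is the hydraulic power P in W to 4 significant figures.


Approach: apply the hydraulic power relation, P = rho*g*Q*H.
P = 1000 * 9.81 * 0.005603 * 36.47 = 2005 W
Therefore the hydraulic power P = 2005 W.


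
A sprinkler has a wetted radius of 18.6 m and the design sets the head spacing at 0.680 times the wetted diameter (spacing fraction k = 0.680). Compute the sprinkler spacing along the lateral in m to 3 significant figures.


Approach: apply the sprinkler spacing rule (spacing as a fraction of wetted diameter), S = k*(2*R).
S = 0.680 * (2 * 18.6) = 25.3 m
Therefore the sprinkler spacing along the lateral = 25.3 m.


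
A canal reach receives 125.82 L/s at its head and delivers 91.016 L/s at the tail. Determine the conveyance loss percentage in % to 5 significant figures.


Approach: apply the conveyance loss ratio, loss% = ((Q_head - Q_tail)/Q_head)*100.
loss = ((125.82 - 91.016)/125.82)*100 = 27.662 %
Therefore the conveyance loss percentage = 27.662 %.


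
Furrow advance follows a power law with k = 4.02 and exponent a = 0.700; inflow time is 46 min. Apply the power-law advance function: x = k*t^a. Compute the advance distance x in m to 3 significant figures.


x = 4.02 * 46^0.700 = 58.6 m
Therefore the advance distance x = 58.6 m.


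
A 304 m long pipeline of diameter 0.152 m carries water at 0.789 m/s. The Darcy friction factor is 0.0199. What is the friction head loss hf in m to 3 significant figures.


Approach: apply the Darcy-Weisbach equation, hf = f*(L/D)*(v^2/(2g)).
hf = 0.0199 * (304/0.152) * (0.789^2 / (2*9.81))
hf = 1.26 m
Therefore the friction head loss hf = 1.26 m.


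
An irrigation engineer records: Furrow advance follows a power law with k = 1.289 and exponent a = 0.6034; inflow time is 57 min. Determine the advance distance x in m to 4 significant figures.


Approach: apply the power-law advance function, x = k*t^a.
x = 1.289 * 57^0.6034 = 14.78 m
Therefore the advance distance x = 14.78 m.


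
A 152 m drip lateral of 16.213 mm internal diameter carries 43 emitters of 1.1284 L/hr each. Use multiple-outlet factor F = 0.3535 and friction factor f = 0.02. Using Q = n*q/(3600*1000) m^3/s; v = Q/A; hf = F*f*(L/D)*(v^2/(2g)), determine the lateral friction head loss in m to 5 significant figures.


Q = 43*1.1284/(3600*1000) = 1.347811e-05 m^3/s
A = pi*(16.213e-3/2)^2 = 2.064508e-04 m^2, so v = Q/A = 0.06528485 m/s
hf = 0.3535*0.02*(152/0.016213)*(0.06528485^2/(2*9.81)) = 0.014399 m
Therefore the lateral friction head loss = 0.014399 m.


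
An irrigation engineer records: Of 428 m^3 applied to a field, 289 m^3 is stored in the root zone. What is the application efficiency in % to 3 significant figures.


Approach: apply the application efficiency ratio, Ea = (stored/applied)*100.
Ea = (289/428)*100 = 67.5 %
Therefore the application efficiency = 67.5 %.


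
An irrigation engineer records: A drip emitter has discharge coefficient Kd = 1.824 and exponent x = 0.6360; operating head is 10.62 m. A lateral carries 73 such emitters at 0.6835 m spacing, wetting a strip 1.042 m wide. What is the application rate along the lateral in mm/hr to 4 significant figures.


Approach: apply the emitter equation with a lateral mass balance, q = Kd*h^x; Q = n*q; rate = Q/(n*spacing*width).
Step 1 — single emitter flow (q = Kd*h^x):
  q = 1.824 * 10.62^0.6360 = 8.19672 L/hr
Step 2 — total lateral flow: Q = 73 * 8.19672 = 598.360 L/hr
Step 3 — wetted area: A = 73 * 0.6835 * 1.042 = 51.9911 m^2
Step 4 — application rate: Q/A = 598.360/51.9911 = 11.51 mm/hr
Therefore the application rate along the lateral = 11.51 mm/hr.


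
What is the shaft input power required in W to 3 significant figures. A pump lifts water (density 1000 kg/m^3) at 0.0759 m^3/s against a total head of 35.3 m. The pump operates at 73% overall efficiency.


Approach: apply hydraulic power then efficiency conversion, P = rho*g*Q*H; P_in = P/eta.
Step 1 — hydraulic power (P = rho*g*Q*H):
  P = 1000 * 9.81 * 0.0759 * 35.3 = 26284 W
Step 2 — input power: P_in = P/eta = 26284 / 0.73 = 36000 W
Therefore the shaft input power required = 36000 W.


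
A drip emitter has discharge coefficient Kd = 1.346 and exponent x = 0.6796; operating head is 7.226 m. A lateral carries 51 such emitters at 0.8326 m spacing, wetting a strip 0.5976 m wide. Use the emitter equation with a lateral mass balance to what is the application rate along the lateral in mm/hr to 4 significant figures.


Approach: apply the emitter equation with a lateral mass balance, q = Kd*h^x; Q = n*q; rate = Q/(n*spacing*width).
Step 1 — single emitter flow (q = Kd*h^x):
  q = 1.346 * 7.226^0.6796 = 5.16122 L/hr
Step 2 — total lateral flow: Q = 51 * 5.16122 = 263.222 L/hr
Step 3 — wetted area: A = 51 * 0.8326 * 0.5976 = 25.3756 m^2
Step 4 — application rate: Q/A = 263.222/25.3756 = 10.37 mm/hr
Therefore the application rate along the lateral = 10.37 mm/hr.


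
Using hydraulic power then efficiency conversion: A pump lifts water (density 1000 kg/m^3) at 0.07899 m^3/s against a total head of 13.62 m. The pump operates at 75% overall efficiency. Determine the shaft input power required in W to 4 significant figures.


Approach: apply hydraulic power then efficiency conversion, P = rho*g*Q*H; P_in = P/eta.
Step 1 — hydraulic power (P = rho*g*Q*H):
  P = 1000 * 9.81 * 0.07899 * 13.62 = 10554.0 W
Step 2 — input power: P_in = P/eta = 10554.0 / 0.75 = 14070 W
Therefore the shaft input power required = 14070 W.


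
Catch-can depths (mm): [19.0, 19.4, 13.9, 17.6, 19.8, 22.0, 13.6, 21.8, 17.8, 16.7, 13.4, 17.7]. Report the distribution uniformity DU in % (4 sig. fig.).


Approach: apply the low-quarter distribution uniformity, DU = (mean of lowest quarter of readings / overall mean)*100.
sorted lowest 3 of 12: [13.4, 13.6, 13.9] -> mean = 13.6333 mm
overall mean = 17.7250 mm
DU = (13.6333/17.7250)*100 = 76.92 %
Therefore the distribution uniformity DU = 76.92 %.


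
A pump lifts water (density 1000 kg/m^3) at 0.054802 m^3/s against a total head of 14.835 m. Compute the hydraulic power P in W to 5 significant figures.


Approach: apply the hydraulic power relation, P = rho*g*Q*H.
P = 1000 * 9.81 * 0.054802 * 14.835 = 7975.4 W
Therefore the hydraulic power P = 7975.4 W.


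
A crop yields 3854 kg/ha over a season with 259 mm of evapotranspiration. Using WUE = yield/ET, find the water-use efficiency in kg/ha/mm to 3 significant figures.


WUE = 3854 / 259 = 14.9 kg/ha/mm
Therefore the water-use efficiency = 14.9 kg/ha/mm.


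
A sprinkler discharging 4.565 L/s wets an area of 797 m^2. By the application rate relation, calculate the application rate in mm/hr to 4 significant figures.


Approach: apply the application rate relation, rate = (Q/A)*3600.
rate = (4.565 / 797) * 3600 = 20.62 mm/hr
Therefore the application rate = 20.62 mm/hr.


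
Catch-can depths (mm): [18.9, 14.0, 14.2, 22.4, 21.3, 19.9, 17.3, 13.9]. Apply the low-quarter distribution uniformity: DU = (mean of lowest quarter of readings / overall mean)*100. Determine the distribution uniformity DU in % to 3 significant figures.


sorted lowest 2 of 8: [13.9, 14.0] -> mean = 13.950 mm
overall mean = 17.738 mm
DU = (13.950/17.738)*100 = 78.6 %
Therefore the distribution uniformity DU = 78.6 %.


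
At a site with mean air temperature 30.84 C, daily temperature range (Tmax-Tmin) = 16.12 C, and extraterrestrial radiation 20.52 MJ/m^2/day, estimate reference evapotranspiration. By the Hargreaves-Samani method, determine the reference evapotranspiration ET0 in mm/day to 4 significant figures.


Approach: apply the Hargreaves-Samani method, ET0 = 0.0023*(Tmean+17.8)*sqrt(Tmax-Tmin)*0.408*Ra.
ET0 = 0.0023*(30.84+17.8)*sqrt(16.12)*0.408*20.52 = 3.760 mm/day
Therefore the reference evapotranspiration ET0 = 3.760 mm/day.


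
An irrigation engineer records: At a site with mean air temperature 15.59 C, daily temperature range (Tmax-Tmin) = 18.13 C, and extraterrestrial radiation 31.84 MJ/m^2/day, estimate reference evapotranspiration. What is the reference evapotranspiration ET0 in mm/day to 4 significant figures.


Approach: apply the Hargreaves-Samani method, ET0 = 0.0023*(Tmean+17.8)*sqrt(Tmax-Tmin)*0.408*Ra.
ET0 = 0.0023*(15.59+17.8)*sqrt(18.13)*0.408*31.84 = 4.248 mm/day
Therefore the reference evapotranspiration ET0 = 4.248 mm/day.


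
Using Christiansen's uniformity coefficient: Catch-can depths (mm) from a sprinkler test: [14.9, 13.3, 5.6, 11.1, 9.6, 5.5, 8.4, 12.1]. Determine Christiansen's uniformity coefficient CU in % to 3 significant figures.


Approach: apply Christiansen's uniformity coefficient, CU = (1 - mean_abs_deviation/mean)*100.
mean = 10.062 mm
mean |d_i - mean| = 2.7875 mm
CU = (1 - 2.7875/10.062)*100 = 72.3 %
Therefore Christiansen's uniformity coefficient CU = 72.3 %.


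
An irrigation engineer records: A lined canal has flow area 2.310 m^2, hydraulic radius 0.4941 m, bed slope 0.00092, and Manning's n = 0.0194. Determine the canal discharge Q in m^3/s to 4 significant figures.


Approach: apply Manning's equation, Q = (1/n)*A*R^(2/3)*S^(1/2).
Q = (1/0.0194) * 2.310 * 0.4941^(2/3) * 0.00092^(1/2) = 2.257 m^3/s
Therefore the canal discharge Q = 2.257 m^3/s.


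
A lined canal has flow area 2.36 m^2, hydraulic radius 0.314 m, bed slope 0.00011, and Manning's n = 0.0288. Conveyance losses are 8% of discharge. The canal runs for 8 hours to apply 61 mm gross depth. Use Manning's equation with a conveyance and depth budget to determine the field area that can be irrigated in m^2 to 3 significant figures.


Approach: apply Manning's equation with a conveyance and depth budget, Q = (1/n)*A*R^(2/3)*S^(1/2); Q_field = Q*(1-loss); Area = Q_field*t/(d/1000).
Step 1 — canal discharge (Manning's equation):
  Q = (1/0.0288) * 2.36 * 0.314^(2/3) * 0.00011^(1/2) = 0.39704 m^3/s
Step 2 — delivered flow: Q_field = 0.39704*(1 - 8/100) = 0.36528 m^3/s
Step 3 — volume delivered: V = 0.36528 * 8*3600 = 10520 m^3
Step 4 — area served: A = V / (depth/1000) = 10520 / 0.061 = 172000 m^2
Therefore the field area that can be irrigated = 172000 m^2.


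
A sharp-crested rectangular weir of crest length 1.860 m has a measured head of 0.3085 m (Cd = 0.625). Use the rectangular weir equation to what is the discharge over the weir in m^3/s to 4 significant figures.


Approach: apply the rectangular weir equation, Q = (2/3)*Cd*L*sqrt(2g)*H^1.5.
Q = (2/3)*0.625*1.860*sqrt(2*9.81)*0.3085^1.5 = 0.5882 m^3/s
Therefore the discharge over the weir = 0.5882 m^3/s.


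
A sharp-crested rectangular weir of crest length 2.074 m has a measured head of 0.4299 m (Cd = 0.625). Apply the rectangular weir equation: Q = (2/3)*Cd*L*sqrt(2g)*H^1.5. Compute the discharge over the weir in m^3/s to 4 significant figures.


Q = (2/3)*0.625*2.074*sqrt(2*9.81)*0.4299^1.5 = 1.079 m^3/s
Therefore the discharge over the weir = 1.079 m^3/s.


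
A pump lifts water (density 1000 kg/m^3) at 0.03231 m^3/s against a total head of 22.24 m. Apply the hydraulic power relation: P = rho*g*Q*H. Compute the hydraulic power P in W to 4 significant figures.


P = 1000 * 9.81 * 0.03231 * 22.24 = 7049 W
Therefore the hydraulic power P = 7049 W.


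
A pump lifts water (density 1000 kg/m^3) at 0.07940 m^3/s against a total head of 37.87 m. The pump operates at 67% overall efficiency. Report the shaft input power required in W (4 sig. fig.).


Approach: apply hydraulic power then efficiency conversion, P = rho*g*Q*H; P_in = P/eta.
Step 1 — hydraulic power (P = rho*g*Q*H):
  P = 1000 * 9.81 * 0.07940 * 37.87 = 29497.5 W
Step 2 — input power: P_in = P/eta = 29497.5 / 0.67 = 44030 W
Therefore the shaft input power required = 44030 W.


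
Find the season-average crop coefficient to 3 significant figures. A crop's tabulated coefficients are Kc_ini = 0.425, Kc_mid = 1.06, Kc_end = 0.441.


Approach: apply a simple seasonal average, Kc_avg = (Kc_ini + Kc_mid + Kc_end)/3.
Kc_avg = (0.425 + 1.06 + 0.441)/3 = 0.642
Therefore the season-average crop coefficient = 0.642.


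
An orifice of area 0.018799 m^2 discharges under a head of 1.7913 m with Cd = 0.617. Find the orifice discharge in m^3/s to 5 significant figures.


Approach: apply the orifice equation, Q = Cd*A*sqrt(2*g*h).
Q = 0.617 * 0.018799 * sqrt(2*9.81*1.7913) = 0.068763 m^3/s
Therefore the orifice discharge = 0.068763 m^3/s.


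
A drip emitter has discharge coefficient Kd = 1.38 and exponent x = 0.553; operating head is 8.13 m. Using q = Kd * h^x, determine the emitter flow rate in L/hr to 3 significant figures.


q = 1.38 * 8.13^0.553 = 4.40 L/hr
Therefore the emitter flow rate = 4.40 L/hr.


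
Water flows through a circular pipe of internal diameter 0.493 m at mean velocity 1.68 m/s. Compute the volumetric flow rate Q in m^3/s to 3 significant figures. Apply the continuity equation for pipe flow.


Approach: apply the continuity equation for pipe flow, Q = A * v with A = pi*(D/2)^2.
A = pi*(0.493/2)^2 = 0.19089 m^2
Q = 0.19089 * 1.68 = 0.321 m^3/s
Therefore the volumetric flow rate Q = 0.321 m^3/s.


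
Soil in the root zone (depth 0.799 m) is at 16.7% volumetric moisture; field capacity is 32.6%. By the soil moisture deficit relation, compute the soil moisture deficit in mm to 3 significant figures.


Approach: apply the soil moisture deficit relation, SMD = (FC - theta)/100 * depth * 1000.
SMD = (32.6 - 16.7)/100 * 0.799 * 1000 = 127 mm
Therefore the soil moisture deficit = 127 mm.


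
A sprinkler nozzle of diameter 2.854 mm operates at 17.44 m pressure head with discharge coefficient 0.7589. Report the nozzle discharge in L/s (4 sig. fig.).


Approach: apply the orifice equation, Q = Cd*A*sqrt(2*g*h), A = pi*(d/2)^2.
A = pi*(2.854e-3/2)^2 = 6.39732e-06 m^2
Q = 0.7589 * 6.39732e-06 * sqrt(2*9.81*17.44) * 1000 = 0.08981 L/s
Therefore the nozzle discharge = 0.08981 L/s.


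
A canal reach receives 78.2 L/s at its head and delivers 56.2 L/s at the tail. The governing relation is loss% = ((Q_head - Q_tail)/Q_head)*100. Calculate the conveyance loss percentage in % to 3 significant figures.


loss = ((78.2 - 56.2)/78.2)*100 = 28.1 %
Therefore the conveyance loss percentage = 28.1 %.


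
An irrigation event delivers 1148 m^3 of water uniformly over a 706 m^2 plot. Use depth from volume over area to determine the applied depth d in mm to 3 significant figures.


Approach: apply depth from volume over area, d = (V/A)*1000.
d = (1148 / 706) * 1000 = 1630 mm
Therefore the applied depth d = 1630 mm.


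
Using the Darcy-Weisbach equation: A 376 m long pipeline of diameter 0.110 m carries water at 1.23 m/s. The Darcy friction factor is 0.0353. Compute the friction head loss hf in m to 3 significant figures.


Approach: apply the Darcy-Weisbach equation, hf = f*(L/D)*(v^2/(2g)).
hf = 0.0353 * (376/0.110) * (1.23^2 / (2*9.81))
hf = 9.30 m
Therefore the friction head loss hf = 9.30 m.


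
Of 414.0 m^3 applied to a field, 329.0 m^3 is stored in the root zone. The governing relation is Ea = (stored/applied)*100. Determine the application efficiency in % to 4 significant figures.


Ea = (329.0/414.0)*100 = 79.47 %
Therefore the application efficiency = 79.47 %.


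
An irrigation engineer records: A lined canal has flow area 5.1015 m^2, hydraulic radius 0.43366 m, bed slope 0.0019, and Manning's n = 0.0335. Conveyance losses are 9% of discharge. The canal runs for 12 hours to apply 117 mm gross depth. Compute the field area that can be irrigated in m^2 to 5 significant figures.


Approach: apply Manning's equation with a conveyance and depth budget, Q = (1/n)*A*R^(2/3)*S^(1/2); Q_field = Q*(1-loss); Area = Q_field*t/(d/1000).
Step 1 — canal discharge (Manning's equation):
  Q = (1/0.0335) * 5.1015 * 0.43366^(2/3) * 0.0019^(1/2) = 3.803027 m^3/s
Step 2 — delivered flow: Q_field = 3.803027*(1 - 9/100) = 3.460755 m^3/s
Step 3 — volume delivered: V = 3.460755 * 12*3600 = 149504.6 m^3
Step 4 — area served: A = V / (depth/1000) = 149504.6 / 0.117 = 1277800 m^2
Therefore the field area that can be irrigated = 1277800 m^2.


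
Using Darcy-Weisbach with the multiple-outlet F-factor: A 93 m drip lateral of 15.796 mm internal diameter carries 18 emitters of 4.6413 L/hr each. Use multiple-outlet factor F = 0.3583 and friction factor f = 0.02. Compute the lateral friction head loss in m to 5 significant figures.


Approach: apply Darcy-Weisbach with the multiple-outlet F-factor, Q = n*q/(3600*1000) m^3/s; v = Q/A; hf = F*f*(L/D)*(v^2/(2g)).
Q = 18*4.6413/(3600*1000) = 2.320650e-05 m^3/s
A = pi*(15.796e-3/2)^2 = 1.959675e-04 m^2, so v = Q/A = 0.1184201 m/s
hf = 0.3583*0.02*(93/0.015796)*(0.1184201^2/(2*9.81)) = 0.030155 m
Therefore the lateral friction head loss = 0.030155 m.


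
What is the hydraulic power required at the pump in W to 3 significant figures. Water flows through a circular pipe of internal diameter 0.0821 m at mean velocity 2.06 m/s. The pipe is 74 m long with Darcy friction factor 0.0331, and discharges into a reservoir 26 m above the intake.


Approach: apply continuity + Darcy-Weisbach + hydraulic power, Q = A*v; hf = f*(L/D)*(v^2/(2g)); H = static + hf; P = rho*g*Q*H.
Step 1 — flow rate (continuity, Q = A*v):
  A = pi*(0.0821/2)^2 = 0.0052939 m^2
  Q = 0.0052939 * 2.06 = 0.010905 m^3/s
Step 2 — friction head loss (Darcy-Weisbach):
  hf = 0.0331 * (74/0.0821) * (2.06^2 / (2*9.81))
  hf = 6.4529 m
Step 3 — total head: H = 26 + 6.4529 = 32.453 m
Step 4 — hydraulic power (P = rho*g*Q*H):
  P = 1000 * 9.81 * 0.010905 * 32.453 = 3470 W
Therefore the hydraulic power required at the pump = 3470 W.
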